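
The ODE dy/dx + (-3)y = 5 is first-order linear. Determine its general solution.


P(x) = -3 ⇒ μ = e^(-3x).
(μ y)' = 5e^(-3x) ⇒ μ y = -(5/3)e^(-3x) + C.
Divide by μ: y = -5/3 + Ce^(3x).


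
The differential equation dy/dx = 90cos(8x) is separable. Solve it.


g(y) = 1, so integrate directly: y = ∫ 90cos(8x) dx = (45/4)sin(8x) + C.


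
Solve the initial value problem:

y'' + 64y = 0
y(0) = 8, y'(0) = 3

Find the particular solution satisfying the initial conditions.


Characteristic roots of r² + 64 = 0 are ±8i, so y = C₁cos(8x) + C₂sin(8x).
Apply y(0) = 8: C₁ = 8. Differentiate and apply y'(0) = 3: 8·C₂ = 3, so C₂ = 3/8.
Particular solution: y = 8cos(8x) + (3/8)sin(8x).


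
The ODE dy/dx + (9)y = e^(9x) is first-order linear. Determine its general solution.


P(x) = 9 ⇒ μ = e^(9x).
(μ y)' = e^(18x) ⇒ μ y = (1/18)e^(18x) + C.
Divide by μ: y = (1/18)e^(9x) + Ce^(-9x).


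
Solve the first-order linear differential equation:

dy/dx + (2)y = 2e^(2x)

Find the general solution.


P(x) = 2 ⇒ μ = e^(2x).
(μ y)' = 2e^(4x) ⇒ μ y = (2/4)e^(4x) + C.
Divide by μ: y = (1/2)e^(2x) + Ce^(-2x).


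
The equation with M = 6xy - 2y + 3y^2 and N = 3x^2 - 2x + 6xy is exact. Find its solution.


Check exactness: ∂M/∂y = 6x - 2 + 6y and ∂N/∂x = 6x - 2 + 6y; equal, so the equation is exact.
Integrate M with respect to x (treating y as constant): ∫M dx = 3x^2y - 2xy + 3xy^2 + h(y).
Differentiate w.r.t. y and set equal to N: all terms match, so h'(y) = 0 and h is a constant absorbed into C.
General solution: 3x^2y - 2xy + 3xy^2 = C.


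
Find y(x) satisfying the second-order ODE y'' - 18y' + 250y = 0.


Characteristic equation: r² - 18r + 250 = 0.
Discriminant is negative; roots r = 9 ± 13i (complex conjugate pair).
General solution uses e^(α x)(C₁ cos(β x) + C₂ sin(β x)): y = e^(9x)(C₁cos(13x) + C₂sin(13x)).


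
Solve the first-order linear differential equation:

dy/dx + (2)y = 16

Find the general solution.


P(x) = 2, Q(x) = 16; integrating factor μ = e^(2x).
(μ y)' = 16e^(2x) ⇒ μ y = 8e^(2x) + C.
Divide by μ: y = 8 + Ce^(-2x).


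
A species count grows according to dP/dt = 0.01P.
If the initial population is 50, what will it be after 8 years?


The ODE dP/dt = 0.01P has solution P(t) = P(0)e^(0.01t).
Substitute P(0) = 50 and t = 8: P(8) = 50 e^(0.08) ≈ 54.


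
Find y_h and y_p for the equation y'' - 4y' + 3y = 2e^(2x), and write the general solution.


Characteristic roots of r² - 4r + 3 = 0 are 1, 3.
y_h = C₁e^(x) + C₂e^(3x).
Forcing exponent 2 is not a characteristic root; try y_p = Ae^(2x).
Substitute: A·(4 + (-4)·2 + (3)) = A·-1 = 2, so A = -2.
General solution: y = C₁e^(x) + C₂e^(3x) - 2e^(2x).


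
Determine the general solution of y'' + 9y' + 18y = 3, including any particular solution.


Characteristic roots of r² + 9r + 18 = 0 are -6, -3.
y_h = C₁e^(-6x) + C₂e^(-3x).
Constant forcing; try y_p = A. Then 18A = 3 ⇒ A = 1/6.
General solution: y = C₁e^(-6x) + C₂e^(-3x) + 1/6.


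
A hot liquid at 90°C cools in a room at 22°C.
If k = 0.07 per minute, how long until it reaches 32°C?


From T(t) = T_a + (T₀ - T_a)e^(-kt), set T(t) = 32:
(32 - 22) / (90 - 22) = e^(-0.07t), so t = -ln(0.147)/0.07 ≈ 27.4 minutes.


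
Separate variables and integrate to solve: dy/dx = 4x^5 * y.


Separate variables: dy/y = 4x^5 dx.
Integrate: ln|y| = (2/3)x^6 + C₀.
Exponentiate: y = Ce^((2/3)x^6).


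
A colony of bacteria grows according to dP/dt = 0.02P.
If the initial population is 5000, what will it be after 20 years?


The ODE dP/dt = 0.02P has solution P(t) = P(0)e^(0.02t).
Substitute P(0) = 5000 and t = 20: P(20) = 5000 e^(0.40) ≈ 7459.


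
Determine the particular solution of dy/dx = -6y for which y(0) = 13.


General solution of y' = -6y is y = Ce^(-6x).
Apply y(0) = 13: C = 13.
Particular solution: y = 13e^(-6x).


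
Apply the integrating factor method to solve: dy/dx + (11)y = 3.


P(x) = 11, Q(x) = 3; integrating factor μ = e^(11x).
(μ y)' = 3e^(11x) ⇒ μ y = (3/11)e^(11x) + C.
Divide by μ: y = 3/11 + Ce^(-11x).


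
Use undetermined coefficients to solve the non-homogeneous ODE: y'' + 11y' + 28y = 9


Characteristic roots of r² + 11r + 28 = 0 are -7, -4.
y_h = C₁e^(-7x) + C₂e^(-4x).
Constant forcing; try y_p = A. Then 28A = 9 ⇒ A = 9/28.
General solution: y = C₁e^(-7x) + C₂e^(-4x) + 9/28.


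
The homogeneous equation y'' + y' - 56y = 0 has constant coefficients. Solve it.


Characteristic equation: r² + r - 56 = 0.
Factor: (r - 7)(r + 8) = 0 ⇒ r = 7, -8 (distinct real).
General solution: y = C₁e^(7x) + C₂e^(-8x).


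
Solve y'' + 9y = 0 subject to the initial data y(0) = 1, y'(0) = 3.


Characteristic roots of r² + 9 = 0 are ±3i, so y = C₁cos(3x) + C₂sin(3x).
Apply y(0) = 1: C₁ = 1. Differentiate and apply y'(0) = 3: 3·C₂ = 3, so C₂ = 1.
Particular solution: y = cos(3x) + sin(3x).


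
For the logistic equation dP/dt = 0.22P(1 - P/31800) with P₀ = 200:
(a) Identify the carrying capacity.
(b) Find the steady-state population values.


Logistic ODE dP/dt = 0.22P(1 - P/31800) has equilibria where dP/dt = 0, i.e. P = 0 or P = 31800.
The coefficient (1 - P/K) = 0 when P = K, identifying K = 31800 as the carrying capacity.
(a) K = 31800; (b) equilibria P = 0 and P = 31800.


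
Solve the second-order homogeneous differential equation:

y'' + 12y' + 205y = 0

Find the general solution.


Characteristic equation: r² + 12r + 205 = 0.
Discriminant is negative; roots r = -6 ± 13i (complex conjugate pair).
General solution uses e^(α x)(C₁ cos(β x) + C₂ sin(β x)): y = e^(-6x)(C₁cos(13x) + C₂sin(13x)).


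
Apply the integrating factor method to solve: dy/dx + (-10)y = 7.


P(x) = -10 ⇒ μ = e^(-10x).
(μ y)' = 7e^(-10x) ⇒ μ y = -(7/10)e^(-10x) + C.
Divide by μ: y = -7/10 + Ce^(10x).


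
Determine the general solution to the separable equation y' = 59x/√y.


Separate: √y dy = 59x dx.
Integrate: (2/3)y^(3/2) = (59/2)x² + C.


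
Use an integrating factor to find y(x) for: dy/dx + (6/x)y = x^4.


P(x) = 6/x ⇒ μ = x^6.
(x^6 y)' = x^6·x^4 = x^10.
Integrate: x^6 y = x^11/(11) + C.
Solve for y: y = (1/11)x^5 + C/x^6.


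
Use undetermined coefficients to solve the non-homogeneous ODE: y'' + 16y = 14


Homogeneous part: r² + 16 = 0 ⇒ r = ±4i, so y_h = C₁cos(4x) + C₂sin(4x).
Try constant y_p = A; plug in: 16A = 14 ⇒ A = 7/8.
General solution: y = C₁cos(4x) + C₂sin(4x) + 7/8.


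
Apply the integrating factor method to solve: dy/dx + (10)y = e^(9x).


P(x) = 10 ⇒ μ = e^(10x).
(μ y)' = e^(19x) ⇒ μ y = e^(19x)/19 + C.
Divide by μ: y = (1/19)e^(9x) + Ce^(-10x).


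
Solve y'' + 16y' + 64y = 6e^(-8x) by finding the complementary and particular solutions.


Characteristic polynomial (r + 8)² = 0; repeated root r = -8.
y_h = (C₁ + C₂x)e^(-8x). Forcing matches the repeated root (resonance), so try y_p = Ax² e^(-8x).
Substitute and solve for A: 2A = 6, so A = 3.
General solution: y = (C₁ + C₂x + 3x²)e^(-8x).


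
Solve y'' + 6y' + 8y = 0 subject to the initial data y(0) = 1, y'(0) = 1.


Characteristic roots of r² + 6r + 8 = 0 are -4, -2.
General solution y = c₁ e^(-4x) + c₂ e^(-2x).
Apply y(0) = 1: c₁ + c₂ = 1. Apply y'(0) = 1: -4 c₁ - 2 c₂ = 1.
Solve: c₁ = -3/2, c₂ = 5/2.
Particular solution: y = -(3/2)e^(-4x) + (5/2)e^(-2x).


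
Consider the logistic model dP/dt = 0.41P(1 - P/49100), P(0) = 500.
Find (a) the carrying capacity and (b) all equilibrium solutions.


Logistic ODE dP/dt = 0.41P(1 - P/49100) has equilibria where dP/dt = 0, i.e. P = 0 or P = 49100.
The coefficient (1 - P/K) = 0 when P = K, identifying K = 49100 as the carrying capacity.
(a) K = 49100; (b) equilibria P = 0 and P = 49100.


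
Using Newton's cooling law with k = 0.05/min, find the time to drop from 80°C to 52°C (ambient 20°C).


From T(t) = T_a + (T₀ - T_a)e^(-kt), set T(t) = 52:
(52 - 20) / (80 - 20) = e^(-0.05t), so t = -ln(0.533)/0.05 ≈ 12.6 minutes.


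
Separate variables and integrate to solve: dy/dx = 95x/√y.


Separate: √y dy = 95x dx.
Integrate: (2/3)y^(3/2) = (95/2)x² + C.


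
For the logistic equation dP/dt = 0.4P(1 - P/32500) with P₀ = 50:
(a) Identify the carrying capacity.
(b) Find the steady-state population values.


Logistic ODE dP/dt = 0.4P(1 - P/32500) has equilibria where dP/dt = 0, i.e. P = 0 or P = 32500.
The coefficient (1 - P/K) = 0 when P = K, identifying K = 32500 as the carrying capacity.
(a) K = 32500; (b) equilibria P = 0 and P = 32500.


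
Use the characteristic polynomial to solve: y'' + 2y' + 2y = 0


Characteristic equation: r² + 2r + 2 = 0.
Discriminant is negative; roots r = -1 ± 1i (complex conjugate pair).
General solution uses e^(α x)(C₁ cos(β x) + C₂ sin(β x)): y = e^(-x)(C₁cos(x) + C₂sin(x)).


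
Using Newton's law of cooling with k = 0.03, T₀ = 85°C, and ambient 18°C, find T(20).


Newton's law: dT/dt = -k(T - T_a) has solution T(t) = T_a + (T₀ - T_a)e^(-kt).
Plug in T_a = 18, T₀ = 85, k = 0.03, t = 20: T(20) = 18 + (67)e^(-0.60) ≈ 54.8°C.


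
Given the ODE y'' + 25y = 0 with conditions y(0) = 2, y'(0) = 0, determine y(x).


Characteristic roots of r² + 25 = 0 are ±5i, so y = C₁cos(5x) + C₂sin(5x).
Apply y(0) = 2: C₁ = 2. Differentiate and apply y'(0) = 0: 5·C₂ = 0, so C₂ = 0.
Particular solution: y = 2cos(5x).


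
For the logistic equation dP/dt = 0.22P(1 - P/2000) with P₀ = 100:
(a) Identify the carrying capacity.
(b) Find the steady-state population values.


Logistic ODE dP/dt = 0.22P(1 - P/2000) has equilibria where dP/dt = 0, i.e. P = 0 or P = 2000.
The coefficient (1 - P/K) = 0 when P = K, identifying K = 2000 as the carrying capacity.
(a) K = 2000; (b) equilibria P = 0 and P = 2000.


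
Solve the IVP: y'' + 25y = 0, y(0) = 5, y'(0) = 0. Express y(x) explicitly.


Characteristic roots of r² + 25 = 0 are ±5i, so y = C₁cos(5x) + C₂sin(5x).
Apply y(0) = 5: C₁ = 5. Differentiate and apply y'(0) = 0: 5·C₂ = 0, so C₂ = 0.
Particular solution: y = 5cos(5x).


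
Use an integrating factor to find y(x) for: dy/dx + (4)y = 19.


P(x) = 4, Q(x) = 19; integrating factor μ = e^(4x).
(μ y)' = 19e^(4x) ⇒ μ y = (19/4)e^(4x) + C.
Divide by μ: y = 19/4 + Ce^(-4x).


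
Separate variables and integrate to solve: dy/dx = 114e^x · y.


Separate variables: dy/y = 114e^x dx.
Integrate: ln|y| = 114e^x + C₀.
Exponentiate: y = Ce^(114e^x).


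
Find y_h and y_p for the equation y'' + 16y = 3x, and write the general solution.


Homogeneous: r² + 16 = 0 ⇒ r = ±4i, y_h = C₁cos(4x) + C₂sin(4x).
Polynomial forcing; try y_p = Ax + B. Then y_p'' + 16 y_p = 16(Ax + B) = 3x, so B = 0 and A = 3/16.
General solution: y = C₁cos(4x) + C₂sin(4x) + (3/16)x.


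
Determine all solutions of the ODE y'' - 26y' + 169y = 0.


Characteristic equation: r² - 26r + 169 = 0, i.e. (r - 13)² = 0.
Repeated root r = 13; include an x factor for the second linearly independent solution.
General solution: y = (C₁ + C₂x)e^(13x).


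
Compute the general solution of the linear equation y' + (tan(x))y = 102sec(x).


P(x) = tan(x) ⇒ μ = e^(∫tan(x)dx) = sec(x).
(sec(x) y)' = 102sec²(x) ⇒ sec(x) y = 102tan(x) + C.
Multiply by cos(x): y = 102sin(x) + C·cos(x).


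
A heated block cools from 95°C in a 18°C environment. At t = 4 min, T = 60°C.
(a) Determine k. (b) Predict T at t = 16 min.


Newton's law: T(t) = T_a + (T₀ - T_a)e^(-kt).
(a) Use T(4) = 60: (60 - 18)/(95 - 18) = e^(-k·4), so k = -ln(0.545)/4 ≈ 0.1515.
(b) Apply k to t = 16: T(16) = 18 + (77)e^(-2.425) ≈ 24.8°C.


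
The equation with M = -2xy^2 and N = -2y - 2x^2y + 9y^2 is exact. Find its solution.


Check exactness: ∂M/∂y = -4xy and ∂N/∂x = -4xy; equal, so the equation is exact.
Integrate M with respect to x (treating y as constant): ∫M dx = -x^2y^2 + h(y).
Differentiate w.r.t. y and set equal to N: the x-dependent terms already match, leaving h'(y) = -2y + 9y^2. Integrate: h(y) = -y^2 + 3y^3.
So F(x,y) = -y^2 - x^2y^2 + 3y^3.
General solution: -y^2 - x^2y^2 + 3y^3 = C.


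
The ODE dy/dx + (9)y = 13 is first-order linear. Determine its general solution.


P(x) = 9, Q(x) = 13; integrating factor μ = e^(9x).
(μ y)' = 13e^(9x) ⇒ μ y = (13/9)e^(9x) + C.
Divide by μ: y = 13/9 + Ce^(-9x).


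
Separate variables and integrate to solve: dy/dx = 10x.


Integrate both sides with respect to x: y = ∫ 10x dx = 5x^2 + C.


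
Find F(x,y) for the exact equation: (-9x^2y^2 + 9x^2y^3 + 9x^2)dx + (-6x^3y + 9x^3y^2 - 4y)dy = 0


Check exactness: ∂M/∂y = -18x^2y + 27x^2y^2 and ∂N/∂x = -18x^2y + 27x^2y^2; equal, so the equation is exact.
Integrate M with respect to x (treating y as constant): ∫M dx = -3x^3y^2 + 3x^3y^3 + 3x^3 + h(y).
Differentiate w.r.t. y and set equal to N: the x-dependent terms already match, leaving h'(y) = -4y. Integrate: h(y) = -2y^2.
So F(x,y) = -3x^3y^2 + 3x^3y^3 + 3x^3 - 2y^2.
General solution: -3x^3y^2 + 3x^3y^3 + 3x^3 - 2y^2 = C.


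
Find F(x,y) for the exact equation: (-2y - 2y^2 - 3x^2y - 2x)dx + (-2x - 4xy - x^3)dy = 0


Check exactness: ∂M/∂y = -2 - 4y - 3x^2 and ∂N/∂x = -2 - 4y - 3x^2; equal, so the equation is exact.
Integrate M with respect to x (treating y as constant): ∫M dx = -2xy - 2xy^2 - x^3y - x^2 + h(y).
Differentiate w.r.t. y and set equal to N: all terms match, so h'(y) = 0 and h is a constant absorbed into C.
General solution: -2xy - 2xy^2 - x^3y - x^2 = C.


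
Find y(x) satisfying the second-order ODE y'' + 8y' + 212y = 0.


Characteristic equation: r² + 8r + 212 = 0.
Discriminant is negative; roots r = -4 ± 14i (complex conjugate pair).
General solution uses e^(α x)(C₁ cos(β x) + C₂ sin(β x)): y = e^(-4x)(C₁cos(14x) + C₂sin(14x)).


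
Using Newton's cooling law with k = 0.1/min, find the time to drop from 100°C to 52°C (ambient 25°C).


From T(t) = T_a + (T₀ - T_a)e^(-kt), set T(t) = 52:
(52 - 25) / (100 - 25) = e^(-0.1t), so t = -ln(0.360)/0.1 ≈ 10.2 minutes.


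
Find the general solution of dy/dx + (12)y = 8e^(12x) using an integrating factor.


P(x) = 12 ⇒ μ = e^(12x).
(μ y)' = 8e^(24x) ⇒ μ y = (8/24)e^(24x) + C.
Divide by μ: y = (1/3)e^(12x) + Ce^(-12x).


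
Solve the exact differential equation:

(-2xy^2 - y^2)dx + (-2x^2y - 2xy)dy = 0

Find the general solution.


Check exactness: ∂M/∂y = -4xy - 2y and ∂N/∂x = -4xy - 2y; equal, so the equation is exact.
Integrate M with respect to x (treating y as constant): ∫M dx = -x^2y^2 - xy^2 + h(y).
Differentiate w.r.t. y and set equal to N: all terms match, so h'(y) = 0 and h is a constant absorbed into C.
General solution: -x^2y^2 - xy^2 = C.


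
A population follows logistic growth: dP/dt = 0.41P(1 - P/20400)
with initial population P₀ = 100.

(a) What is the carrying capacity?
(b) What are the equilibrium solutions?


Logistic ODE dP/dt = 0.41P(1 - P/20400) has equilibria where dP/dt = 0, i.e. P = 0 or P = 20400.
The coefficient (1 - P/K) = 0 when P = K, identifying K = 20400 as the carrying capacity.
(a) K = 20400; (b) equilibria P = 0 and P = 20400.


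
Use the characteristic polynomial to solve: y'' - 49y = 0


Characteristic equation: r² - 49 = 0.
Factor: (r - 7)(r + 7) = 0 ⇒ r = 7, -7 (distinct real).
General solution: y = C₁e^(7x) + C₂e^(-7x).


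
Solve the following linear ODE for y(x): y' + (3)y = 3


P(x) = 3, Q(x) = 3; integrating factor μ = e^(3x).
(μ y)' = 3e^(3x) ⇒ μ y = e^(3x) + C.
Divide by μ: y = 1 + Ce^(-3x).


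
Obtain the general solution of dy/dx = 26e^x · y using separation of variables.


Separate variables: dy/y = 26e^x dx.
Integrate: ln|y| = 26e^x + C₀.
Exponentiate: y = Ce^(26e^x).


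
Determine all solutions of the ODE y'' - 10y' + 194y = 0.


Characteristic equation: r² - 10r + 194 = 0.
Discriminant is negative; roots r = 5 ± 13i (complex conjugate pair).
General solution uses e^(α x)(C₁ cos(β x) + C₂ sin(β x)): y = e^(5x)(C₁cos(13x) + C₂sin(13x)).


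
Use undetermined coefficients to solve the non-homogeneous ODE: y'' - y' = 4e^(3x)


Characteristic roots of r² - r = 0 are 0, 1.
y_h = C₁ + C₂e^(x).
Forcing exponent 3 is not a characteristic root; try y_p = Ae^(3x).
Substitute: A·(9 + (-1)·3 + (0)) = A·6 = 4, so A = 2/3.
General solution: y = C₁ + C₂e^(x) + (2/3)e^(3x).


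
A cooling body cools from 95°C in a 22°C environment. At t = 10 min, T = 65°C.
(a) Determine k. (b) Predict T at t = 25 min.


Newton's law: T(t) = T_a + (T₀ - T_a)e^(-kt).
(a) Use T(10) = 65: (65 - 22)/(95 - 22) = e^(-k·10), so k = -ln(0.589)/10 ≈ 0.0529.
(b) Apply k to t = 25: T(25) = 22 + (73)e^(-1.323) ≈ 41.4°C.


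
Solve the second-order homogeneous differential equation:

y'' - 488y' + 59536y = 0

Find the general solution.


Characteristic equation: r² - 488r + 59536 = 0, i.e. (r - 244)² = 0.
Repeated root r = 244; include an x factor for the second linearly independent solution.
General solution: y = (C₁ + C₂x)e^(244x).


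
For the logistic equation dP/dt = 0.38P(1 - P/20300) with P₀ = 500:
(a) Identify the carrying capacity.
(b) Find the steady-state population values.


Logistic ODE dP/dt = 0.38P(1 - P/20300) has equilibria where dP/dt = 0, i.e. P = 0 or P = 20300.
The coefficient (1 - P/K) = 0 when P = K, identifying K = 20300 as the carrying capacity.
(a) K = 20300; (b) equilibria P = 0 and P = 20300.


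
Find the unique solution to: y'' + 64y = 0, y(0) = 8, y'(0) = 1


Characteristic roots of r² + 64 = 0 are ±8i, so y = C₁cos(8x) + C₂sin(8x).
Apply y(0) = 8: C₁ = 8. Differentiate and apply y'(0) = 1: 8·C₂ = 1, so C₂ = 1/8.
Particular solution: y = 8cos(8x) + (1/8)sin(8x).


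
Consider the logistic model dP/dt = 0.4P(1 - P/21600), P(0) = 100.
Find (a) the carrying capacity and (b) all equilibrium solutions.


Logistic ODE dP/dt = 0.4P(1 - P/21600) has equilibria where dP/dt = 0, i.e. P = 0 or P = 21600.
The coefficient (1 - P/K) = 0 when P = K, identifying K = 21600 as the carrying capacity.
(a) K = 21600; (b) equilibria P = 0 and P = 21600.


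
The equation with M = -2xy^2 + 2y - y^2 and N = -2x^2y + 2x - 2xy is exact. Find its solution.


Check exactness: ∂M/∂y = -4xy + 2 - 2y and ∂N/∂x = -4xy + 2 - 2y; equal, so the equation is exact.
Integrate M with respect to x (treating y as constant): ∫M dx = -x^2y^2 + 2xy - xy^2 + h(y).
Differentiate w.r.t. y and set equal to N: all terms match, so h'(y) = 0 and h is a constant absorbed into C.
General solution: -x^2y^2 + 2xy - xy^2 = C.


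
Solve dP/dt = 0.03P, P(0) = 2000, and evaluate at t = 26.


The ODE dP/dt = 0.03P has solution P(t) = P(0)e^(0.03t).
Substitute P(0) = 2000 and t = 26: P(26) = 2000 e^(0.78) ≈ 4363.


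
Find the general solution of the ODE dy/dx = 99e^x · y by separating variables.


Separate variables: dy/y = 99e^x dx.
Integrate: ln|y| = 99e^x + C₀.
Exponentiate: y = Ce^(99e^x).


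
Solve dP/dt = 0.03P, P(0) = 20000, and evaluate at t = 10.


The ODE dP/dt = 0.03P has solution P(t) = P(0)e^(0.03t).
Substitute P(0) = 20000 and t = 10: P(10) = 20000 e^(0.30) ≈ 26997.


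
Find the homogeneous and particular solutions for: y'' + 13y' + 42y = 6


Characteristic roots of r² + 13r + 42 = 0 are -7, -6.
y_h = C₁e^(-7x) + C₂e^(-6x).
Constant forcing; try y_p = A. Then 42A = 6 ⇒ A = 1/7.
General solution: y = C₁e^(-7x) + C₂e^(-6x) + 1/7.


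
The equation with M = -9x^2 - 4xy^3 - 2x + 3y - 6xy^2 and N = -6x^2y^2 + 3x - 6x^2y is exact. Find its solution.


Check exactness: ∂M/∂y = -12xy^2 + 3 - 12xy and ∂N/∂x = -12xy^2 + 3 - 12xy; equal, so the equation is exact.
Integrate M with respect to x (treating y as constant): ∫M dx = -3x^3 - 2x^2y^3 - x^2 + 3xy - 3x^2y^2 + h(y).
Differentiate w.r.t. y and set equal to N: all terms match, so h'(y) = 0 and h is a constant absorbed into C.
General solution: -3x^3 - 2x^2y^3 - x^2 + 3xy - 3x^2y^2 = C.


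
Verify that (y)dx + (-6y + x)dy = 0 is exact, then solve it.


Check exactness: ∂M/∂y = 1 and ∂N/∂x = 1; equal, so the equation is exact.
Integrate M with respect to x (treating y as constant): ∫M dx = xy + h(y).
Differentiate w.r.t. y and set equal to N: the x-dependent terms already match, leaving h'(y) = -6y. Integrate: h(y) = -3y^2.
So F(x,y) = -3y^2 + xy.
General solution: -3y^2 + xy = C.


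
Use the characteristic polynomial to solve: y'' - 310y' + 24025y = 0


Characteristic equation: r² - 310r + 24025 = 0, i.e. (r - 155)² = 0.
Repeated root r = 155; include an x factor for the second linearly independent solution.
General solution: y = (C₁ + C₂x)e^(155x).


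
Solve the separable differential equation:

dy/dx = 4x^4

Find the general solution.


Integrate both sides with respect to x: y = ∫ 4x^4 dx = (4/5)x^5 + C.


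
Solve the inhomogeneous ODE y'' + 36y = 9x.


Homogeneous: r² + 36 = 0 ⇒ r = ±6i, y_h = C₁cos(6x) + C₂sin(6x).
Polynomial forcing; try y_p = Ax + B. Then y_p'' + 36 y_p = 36(Ax + B) = 9x, so B = 0 and A = 1/4.
General solution: y = C₁cos(6x) + C₂sin(6x) + (1/4)x.


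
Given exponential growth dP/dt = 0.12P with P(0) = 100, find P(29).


The ODE dP/dt = 0.12P has solution P(t) = P(0)e^(0.12t).
Substitute P(0) = 100 and t = 29: P(29) = 100 e^(3.48) ≈ 3246.


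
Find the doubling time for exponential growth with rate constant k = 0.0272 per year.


Exponential growth: P(t) = P₀ e^(0.0272t). Set P(t)/P₀ = 2: e^(0.0272t) = 2.
Solve: t = ln(2)/0.0272 ≈ 25.48 years.


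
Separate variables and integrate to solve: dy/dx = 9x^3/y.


Separate variables: y dy = 9x^3 dx.
Integrate both sides: y²/2 = (9/4)x^4 + C₀.
Multiply by 2: y² = (9/2)x^4 + C.


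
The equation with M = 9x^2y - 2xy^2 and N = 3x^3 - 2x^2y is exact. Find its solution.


Check exactness: ∂M/∂y = 9x^2 - 4xy and ∂N/∂x = 9x^2 - 4xy; equal, so the equation is exact.
Integrate M with respect to x (treating y as constant): ∫M dx = 3x^3y - x^2y^2 + h(y).
Differentiate w.r.t. y and set equal to N: all terms match, so h'(y) = 0 and h is a constant absorbed into C.
General solution: 3x^3y - x^2y^2 = C.


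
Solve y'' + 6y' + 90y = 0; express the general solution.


Characteristic equation: r² + 6r + 90 = 0.
Discriminant is negative; roots r = -3 ± 9i (complex conjugate pair).
General solution uses e^(α x)(C₁ cos(β x) + C₂ sin(β x)): y = e^(-3x)(C₁cos(9x) + C₂sin(9x)).


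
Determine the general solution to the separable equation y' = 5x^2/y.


Separate variables: y dy = 5x^2 dx.
Integrate both sides: y²/2 = (5/3)x^3 + C₀.
Multiply by 2: y² = (10/3)x^3 + C.


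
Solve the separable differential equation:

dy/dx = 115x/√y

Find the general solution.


Separate: √y dy = 115x dx.
Integrate: (2/3)y^(3/2) = (115/2)x² + C.


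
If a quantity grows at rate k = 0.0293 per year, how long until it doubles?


Exponential growth: P(t) = P₀ e^(0.0293t). Set P(t)/P₀ = 2: e^(0.0293t) = 2.
Solve: t = ln(2)/0.0293 ≈ 23.66 years.


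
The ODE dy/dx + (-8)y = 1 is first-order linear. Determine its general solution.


P(x) = -8 ⇒ μ = e^(-8x).
(μ y)' = e^(-8x) ⇒ μ y = -(1/8)e^(-8x) + C.
Divide by μ: y = -1/8 + Ce^(8x).


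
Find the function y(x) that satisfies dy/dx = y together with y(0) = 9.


General solution of y' = y is y = Ce^(x).
Apply y(0) = 9: C = 9.
Particular solution: y = 9e^(x).


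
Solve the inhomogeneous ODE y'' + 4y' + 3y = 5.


Characteristic roots of r² + 4r + 3 = 0 are -1, -3.
y_h = C₁e^(-x) + C₂e^(-3x).
Constant forcing; try y_p = A. Then 3A = 5 ⇒ A = 5/3.
General solution: y = C₁e^(-x) + C₂e^(-3x) + 5/3.


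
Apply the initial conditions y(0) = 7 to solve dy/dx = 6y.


General solution of y' = 6y is y = Ce^(6x).
Apply y(0) = 7: C = 7.
Particular solution: y = 7e^(6x).


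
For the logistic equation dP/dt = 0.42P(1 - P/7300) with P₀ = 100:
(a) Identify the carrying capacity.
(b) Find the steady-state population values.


Logistic ODE dP/dt = 0.42P(1 - P/7300) has equilibria where dP/dt = 0, i.e. P = 0 or P = 7300.
The coefficient (1 - P/K) = 0 when P = K, identifying K = 7300 as the carrying capacity.
(a) K = 7300; (b) equilibria P = 0 and P = 7300.


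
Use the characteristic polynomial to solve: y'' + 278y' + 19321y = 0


Characteristic equation: r² + 278r + 19321 = 0, i.e. (r + 139)² = 0.
Repeated root r = -139; include an x factor for the second linearly independent solution.
General solution: y = (C₁ + C₂x)e^(-139x).


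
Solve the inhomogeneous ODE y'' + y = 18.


Homogeneous part: r² + 1 = 0 ⇒ r = ±1i, so y_h = C₁cos(x) + C₂sin(x).
Try constant y_p = A; plug in: 1A = 18 ⇒ A = 18.
General solution: y = C₁cos(x) + C₂sin(x) + 18.


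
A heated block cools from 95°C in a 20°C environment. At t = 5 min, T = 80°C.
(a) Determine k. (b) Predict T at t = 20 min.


Newton's law: T(t) = T_a + (T₀ - T_a)e^(-kt).
(a) Use T(5) = 80: (80 - 20)/(95 - 20) = e^(-k·5), so k = -ln(0.800)/5 ≈ 0.0446.
(b) Apply k to t = 20: T(20) = 20 + (75)e^(-0.893) ≈ 50.7°C.


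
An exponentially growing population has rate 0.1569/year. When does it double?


Exponential growth: P(t) = P₀ e^(0.1569t). Set P(t)/P₀ = 2: e^(0.1569t) = 2.
Solve: t = ln(2)/0.1569 ≈ 4.42 years.


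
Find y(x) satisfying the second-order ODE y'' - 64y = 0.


Characteristic equation: r² - 64 = 0.
Factor: (r - 8)(r + 8) = 0 ⇒ r = 8, -8 (distinct real).
General solution: y = C₁e^(8x) + C₂e^(-8x).


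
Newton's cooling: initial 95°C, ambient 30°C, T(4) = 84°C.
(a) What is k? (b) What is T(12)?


Newton's law: T(t) = T_a + (T₀ - T_a)e^(-kt).
(a) Use T(4) = 84: (84 - 30)/(95 - 30) = e^(-k·4), so k = -ln(0.831)/4 ≈ 0.0464.
(b) Apply k to t = 12: T(12) = 30 + (65)e^(-0.556) ≈ 67.3°C.


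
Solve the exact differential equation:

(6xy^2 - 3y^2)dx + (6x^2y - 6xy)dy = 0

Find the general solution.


Check exactness: ∂M/∂y = 12xy - 6y and ∂N/∂x = 12xy - 6y; equal, so the equation is exact.
Integrate M with respect to x (treating y as constant): ∫M dx = 3x^2y^2 - 3xy^2 + h(y).
Differentiate w.r.t. y and set equal to N: all terms match, so h'(y) = 0 and h is a constant absorbed into C.
General solution: 3x^2y^2 - 3xy^2 = C.


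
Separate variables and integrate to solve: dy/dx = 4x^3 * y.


Separate variables: dy/y = 4x^3 dx.
Integrate: ln|y| = x^4 + C₀.
Exponentiate: y = Ce^(x^4).


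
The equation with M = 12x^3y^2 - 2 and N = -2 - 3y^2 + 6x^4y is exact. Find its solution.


Check exactness: ∂M/∂y = 24x^3y and ∂N/∂x = 24x^3y; equal, so the equation is exact.
Integrate M with respect to x (treating y as constant): ∫M dx = 3x^4y^2 - 2x + h(y).
Differentiate w.r.t. y and set equal to N: the x-dependent terms already match, leaving h'(y) = -2 - 3y^2. Integrate: h(y) = -2y - y^3.
So F(x,y) = -2y - y^3 + 3x^4y^2 - 2x.
General solution: -2y - y^3 + 3x^4y^2 - 2x = C.


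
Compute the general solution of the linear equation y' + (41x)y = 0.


P(x) = 41x ⇒ μ = e^((41/2)x²).
Q(x) = 0 so μ y is constant: y = Ce^(-(41/2)x²).


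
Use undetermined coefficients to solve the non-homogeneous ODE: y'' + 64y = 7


Homogeneous part: r² + 64 = 0 ⇒ r = ±8i, so y_h = C₁cos(8x) + C₂sin(8x).
Try constant y_p = A; plug in: 64A = 7 ⇒ A = 7/64.
General solution: y = C₁cos(8x) + C₂sin(8x) + 7/64.


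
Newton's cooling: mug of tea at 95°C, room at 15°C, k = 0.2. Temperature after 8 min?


Newton's law: dT/dt = -k(T - T_a) has solution T(t) = T_a + (T₀ - T_a)e^(-kt).
Plug in T_a = 15, T₀ = 95, k = 0.2, t = 8: T(8) = 15 + (80)e^(-1.60) ≈ 31.2°C.


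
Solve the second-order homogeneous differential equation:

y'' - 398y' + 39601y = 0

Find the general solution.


Characteristic equation: r² - 398r + 39601 = 0, i.e. (r - 199)² = 0.
Repeated root r = 199; include an x factor for the second linearly independent solution.
General solution: y = (C₁ + C₂x)e^(199x).


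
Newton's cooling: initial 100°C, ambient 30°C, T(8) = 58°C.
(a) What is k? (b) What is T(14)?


Newton's law: T(t) = T_a + (T₀ - T_a)e^(-kt).
(a) Use T(8) = 58: (58 - 30)/(100 - 30) = e^(-k·8), so k = -ln(0.400)/8 ≈ 0.1145.
(b) Apply k to t = 14: T(14) = 30 + (70)e^(-1.604) ≈ 44.1°C.


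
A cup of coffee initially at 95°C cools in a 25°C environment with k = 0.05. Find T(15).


Newton's law: dT/dt = -k(T - T_a) has solution T(t) = T_a + (T₀ - T_a)e^(-kt).
Plug in T_a = 25, T₀ = 95, k = 0.05, t = 15: T(15) = 25 + (70)e^(-0.75) ≈ 58.1°C.


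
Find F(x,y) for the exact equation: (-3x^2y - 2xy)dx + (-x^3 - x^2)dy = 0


Check exactness: ∂M/∂y = -3x^2 - 2x and ∂N/∂x = -3x^2 - 2x; equal, so the equation is exact.
Integrate M with respect to x (treating y as constant): ∫M dx = -x^3y - x^2y + h(y).
Differentiate w.r.t. y and set equal to N: all terms match, so h'(y) = 0 and h is a constant absorbed into C.
General solution: -x^3y - x^2y = C.


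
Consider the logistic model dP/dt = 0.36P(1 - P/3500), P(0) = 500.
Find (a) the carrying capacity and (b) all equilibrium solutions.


Logistic ODE dP/dt = 0.36P(1 - P/3500) has equilibria where dP/dt = 0, i.e. P = 0 or P = 3500.
The coefficient (1 - P/K) = 0 when P = K, identifying K = 3500 as the carrying capacity.
(a) K = 3500; (b) equilibria P = 0 and P = 3500.


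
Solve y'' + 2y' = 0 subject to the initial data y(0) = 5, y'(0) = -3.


Characteristic roots of r² + 2r = 0 are 0, -2.
General solution y = c₁ + c₂ e^(-2x).
Apply y(0) = 5: c₁ + c₂ = 5. Apply y'(0) = -3: 0 c₁ - 2 c₂ = -3.
Solve: c₁ = 7/2, c₂ = 3/2.
Particular solution: y = 7/2 + (3/2)e^(-2x).


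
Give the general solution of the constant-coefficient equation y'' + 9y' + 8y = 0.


Characteristic equation: r² + 9r + 8 = 0.
Factor: (r + 1)(r + 8) = 0 ⇒ r = -1, -8 (distinct real).
General solution: y = C₁e^(-x) + C₂e^(-8x).


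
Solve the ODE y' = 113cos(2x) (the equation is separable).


g(y) = 1, so integrate directly: y = ∫ 113cos(2x) dx = (113/2)sin(2x) + C.


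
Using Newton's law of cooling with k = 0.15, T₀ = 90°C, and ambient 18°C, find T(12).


Newton's law: dT/dt = -k(T - T_a) has solution T(t) = T_a + (T₀ - T_a)e^(-kt).
Plug in T_a = 18, T₀ = 90, k = 0.15, t = 12: T(12) = 18 + (72)e^(-1.80) ≈ 29.9°C.


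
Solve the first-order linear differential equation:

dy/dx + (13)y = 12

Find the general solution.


P(x) = 13, Q(x) = 12; integrating factor μ = e^(13x).
(μ y)' = 12e^(13x) ⇒ μ y = (12/13)e^(13x) + C.
Divide by μ: y = 12/13 + Ce^(-13x).


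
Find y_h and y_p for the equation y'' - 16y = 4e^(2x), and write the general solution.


Characteristic roots of r² - 16 = 0 are 4, -4.
y_h = C₁e^(4x) + C₂e^(-4x).
Forcing exponent 2 is not a characteristic root; try y_p = Ae^(2x).
Substitute: A·(4 + (0)·2 + (-16)) = A·-12 = 4, so A = -1/3.
General solution: y = C₁e^(4x) + C₂e^(-4x) - (1/3)e^(2x).


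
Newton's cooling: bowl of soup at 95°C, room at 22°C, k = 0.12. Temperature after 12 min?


Newton's law: dT/dt = -k(T - T_a) has solution T(t) = T_a + (T₀ - T_a)e^(-kt).
Plug in T_a = 22, T₀ = 95, k = 0.12, t = 12: T(12) = 22 + (73)e^(-1.44) ≈ 39.3°C.


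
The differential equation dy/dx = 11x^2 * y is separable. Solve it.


Separate variables: dy/y = 11x^2 dx.
Integrate: ln|y| = (11/3)x^3 + C₀.
Exponentiate: y = Ce^((11/3)x^3).


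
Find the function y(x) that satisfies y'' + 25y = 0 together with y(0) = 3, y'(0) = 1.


Characteristic roots of r² + 25 = 0 are ±5i, so y = C₁cos(5x) + C₂sin(5x).
Apply y(0) = 3: C₁ = 3. Differentiate and apply y'(0) = 1: 5·C₂ = 1, so C₂ = 1/5.
Particular solution: y = 3cos(5x) + (1/5)sin(5x).


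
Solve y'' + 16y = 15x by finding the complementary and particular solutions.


Homogeneous: r² + 16 = 0 ⇒ r = ±4i, y_h = C₁cos(4x) + C₂sin(4x).
Polynomial forcing; try y_p = Ax + B. Then y_p'' + 16 y_p = 16(Ax + B) = 15x, so B = 0 and A = 15/16.
General solution: y = C₁cos(4x) + C₂sin(4x) + (15/16)x.


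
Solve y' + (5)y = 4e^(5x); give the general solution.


P(x) = 5 ⇒ μ = e^(5x).
(μ y)' = 4e^(10x) ⇒ μ y = (4/10)e^(10x) + C.
Divide by μ: y = (2/5)e^(5x) + Ce^(-5x).


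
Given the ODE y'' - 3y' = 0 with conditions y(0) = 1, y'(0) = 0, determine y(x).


Characteristic roots of r² - 3r = 0 are 3, 0.
General solution y = c₁ e^(3x) + c₂.
Apply y(0) = 1: c₁ + c₂ = 1. Apply y'(0) = 0: 3 c₁ + 0 c₂ = 0.
Solve: c₁ = 0, c₂ = 1.
Particular solution: y = 0e^(3x) + 1.


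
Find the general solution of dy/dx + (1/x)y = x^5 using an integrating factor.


P(x) = 1/x ⇒ μ = x^1.
(x^1 y)' = x^6 ⇒ x^1 y = x^7/(7) + C.
Solve for y: y = (1/7)x^6 + C/x^1.


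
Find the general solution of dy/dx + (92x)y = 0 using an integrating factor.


P(x) = 92x ⇒ μ = e^(46x²).
Q(x) = 0 so μ y is constant: y = Ce^(-46x²).


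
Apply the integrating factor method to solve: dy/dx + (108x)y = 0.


P(x) = 108x ⇒ μ = e^(54x²).
Q(x) = 0 so μ y is constant: y = Ce^(-54x²).


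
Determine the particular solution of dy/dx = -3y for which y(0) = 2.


General solution of y' = -3y is y = Ce^(-3x).
Apply y(0) = 2: C = 2.
Particular solution: y = 2e^(-3x).


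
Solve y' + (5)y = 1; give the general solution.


P(x) = 5, Q(x) = 1; integrating factor μ = e^(5x).
(μ y)' = e^(5x) ⇒ μ y = (1/5)e^(5x) + C.
Divide by μ: y = 1/5 + Ce^(-5x).


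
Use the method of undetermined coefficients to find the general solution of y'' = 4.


Characteristic polynomial (r - 0)² = 0; repeated root r = 0.
y_h = (C₁ + C₂x). Forcing matches the repeated root (resonance), so try y_p = Ax².
Substitute and solve for A: 2A = 4, so A = 2.
General solution: y = C₁ + C₂x + 2x².


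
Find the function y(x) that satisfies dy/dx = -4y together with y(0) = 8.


General solution of y' = -4y is y = Ce^(-4x).
Apply y(0) = 8: C = 8.
Particular solution: y = 8e^(-4x).


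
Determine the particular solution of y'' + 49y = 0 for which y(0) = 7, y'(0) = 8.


Characteristic roots of r² + 49 = 0 are ±7i, so y = C₁cos(7x) + C₂sin(7x).
Apply y(0) = 7: C₁ = 7. Differentiate and apply y'(0) = 8: 7·C₂ = 8, so C₂ = 8/7.
Particular solution: y = 7cos(7x) + (8/7)sin(7x).


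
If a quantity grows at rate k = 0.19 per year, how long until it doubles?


Exponential growth: P(t) = P₀ e^(0.19t). Set P(t)/P₀ = 2: e^(0.19t) = 2.
Solve: t = ln(2)/0.19 ≈ 3.65 years.


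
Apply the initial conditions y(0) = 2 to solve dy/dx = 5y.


General solution of y' = 5y is y = Ce^(5x).
Apply y(0) = 2: C = 2.
Particular solution: y = 2e^(5x).


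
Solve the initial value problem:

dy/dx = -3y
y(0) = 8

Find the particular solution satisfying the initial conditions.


General solution of y' = -3y is y = Ce^(-3x).
Apply y(0) = 8: C = 8.
Particular solution: y = 8e^(-3x).


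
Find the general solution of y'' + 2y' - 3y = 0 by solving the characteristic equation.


Characteristic equation: r² + 2r - 3 = 0.
Factor: (r - 1)(r + 3) = 0 ⇒ r = 1, -3 (distinct real).
General solution: y = C₁e^(x) + C₂e^(-3x).


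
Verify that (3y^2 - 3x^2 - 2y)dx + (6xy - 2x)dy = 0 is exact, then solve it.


Check exactness: ∂M/∂y = 6y - 2 and ∂N/∂x = 6y - 2; equal, so the equation is exact.
Integrate M with respect to x (treating y as constant): ∫M dx = 3xy^2 - x^3 - 2xy + h(y).
Differentiate w.r.t. y and set equal to N: all terms match, so h'(y) = 0 and h is a constant absorbed into C.
General solution: 3xy^2 - x^3 - 2xy = C.


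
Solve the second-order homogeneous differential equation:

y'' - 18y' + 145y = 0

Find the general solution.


Characteristic equation: r² - 18r + 145 = 0.
Discriminant is negative; roots r = 9 ± 8i (complex conjugate pair).
General solution uses e^(α x)(C₁ cos(β x) + C₂ sin(β x)): y = e^(9x)(C₁cos(8x) + C₂sin(8x)).


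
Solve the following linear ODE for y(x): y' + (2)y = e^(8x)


P(x) = 2 ⇒ μ = e^(2x).
(μ y)' = e^(10x) ⇒ μ y = e^(10x)/10 + C.
Divide by μ: y = (1/10)e^(8x) + Ce^(-2x).


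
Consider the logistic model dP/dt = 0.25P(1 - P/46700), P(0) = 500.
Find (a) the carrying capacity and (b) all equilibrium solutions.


Logistic ODE dP/dt = 0.25P(1 - P/46700) has equilibria where dP/dt = 0, i.e. P = 0 or P = 46700.
The coefficient (1 - P/K) = 0 when P = K, identifying K = 46700 as the carrying capacity.
(a) K = 46700; (b) equilibria P = 0 and P = 46700.


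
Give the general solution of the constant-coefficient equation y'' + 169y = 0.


Characteristic equation: r² + 169 = 0.
Discriminant is negative; roots r = 0 ± 13i (complex conjugate pair).
General solution uses e^(α x)(C₁ cos(β x) + C₂ sin(β x)): y = C₁cos(13x) + C₂sin(13x).


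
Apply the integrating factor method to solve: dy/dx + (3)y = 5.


P(x) = 3, Q(x) = 5; integrating factor μ = e^(3x).
(μ y)' = 5e^(3x) ⇒ μ y = (5/3)e^(3x) + C.
Divide by μ: y = 5/3 + Ce^(-3x).


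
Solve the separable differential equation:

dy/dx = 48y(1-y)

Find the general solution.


Separate: dy/[y(1-y)] = 48 dx.
Partial fractions: 1/[y(1-y)] = 1/y + 1/(1-y).
Integrate: ln|y/(1-y)| = 48x + C₀.
Solve for y: y = 1/(1 + Ce^(-48x)).


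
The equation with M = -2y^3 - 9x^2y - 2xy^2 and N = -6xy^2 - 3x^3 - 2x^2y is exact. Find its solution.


Check exactness: ∂M/∂y = -6y^2 - 9x^2 - 4xy and ∂N/∂x = -6y^2 - 9x^2 - 4xy; equal, so the equation is exact.
Integrate M with respect to x (treating y as constant): ∫M dx = -2xy^3 - 3x^3y - x^2y^2 + h(y).
Differentiate w.r.t. y and set equal to N: all terms match, so h'(y) = 0 and h is a constant absorbed into C.
General solution: -2xy^3 - 3x^3y - x^2y^2 = C.


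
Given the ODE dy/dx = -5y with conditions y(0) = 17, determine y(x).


General solution of y' = -5y is y = Ce^(-5x).
Apply y(0) = 17: C = 17.
Particular solution: y = 17e^(-5x).


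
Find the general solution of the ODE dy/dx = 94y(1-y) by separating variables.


Separate: dy/[y(1-y)] = 94 dx.
Partial fractions: 1/[y(1-y)] = 1/y + 1/(1-y).
Integrate: ln|y/(1-y)| = 94x + C₀.
Solve for y: y = 1/(1 + Ce^(-94x)).


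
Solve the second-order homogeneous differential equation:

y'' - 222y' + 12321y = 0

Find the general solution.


Characteristic equation: r² - 222r + 12321 = 0, i.e. (r - 111)² = 0.
Repeated root r = 111; include an x factor for the second linearly independent solution.
General solution: y = (C₁ + C₂x)e^(111x).


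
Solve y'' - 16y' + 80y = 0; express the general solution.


Characteristic equation: r² - 16r + 80 = 0.
Discriminant is negative; roots r = 8 ± 4i (complex conjugate pair).
General solution uses e^(α x)(C₁ cos(β x) + C₂ sin(β x)): y = e^(8x)(C₁cos(4x) + C₂sin(4x)).


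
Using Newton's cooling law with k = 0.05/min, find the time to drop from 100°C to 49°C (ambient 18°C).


From T(t) = T_a + (T₀ - T_a)e^(-kt), set T(t) = 49:
(49 - 18) / (100 - 18) = e^(-0.05t), so t = -ln(0.378)/0.05 ≈ 19.5 minutes.


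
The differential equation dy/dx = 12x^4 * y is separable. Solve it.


Separate variables: dy/y = 12x^4 dx.
Integrate: ln|y| = (12/5)x^5 + C₀.
Exponentiate: y = Ce^((12/5)x^5).


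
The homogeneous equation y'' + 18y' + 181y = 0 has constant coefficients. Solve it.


Characteristic equation: r² + 18r + 181 = 0.
Discriminant is negative; roots r = -9 ± 10i (complex conjugate pair).
General solution uses e^(α x)(C₁ cos(β x) + C₂ sin(β x)): y = e^(-9x)(C₁cos(10x) + C₂sin(10x)).


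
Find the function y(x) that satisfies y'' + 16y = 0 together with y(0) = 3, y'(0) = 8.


Characteristic roots of r² + 16 = 0 are ±4i, so y = C₁cos(4x) + C₂sin(4x).
Apply y(0) = 3: C₁ = 3. Differentiate and apply y'(0) = 8: 4·C₂ = 8, so C₂ = 2.
Particular solution: y = 3cos(4x) + 2sin(4x).
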